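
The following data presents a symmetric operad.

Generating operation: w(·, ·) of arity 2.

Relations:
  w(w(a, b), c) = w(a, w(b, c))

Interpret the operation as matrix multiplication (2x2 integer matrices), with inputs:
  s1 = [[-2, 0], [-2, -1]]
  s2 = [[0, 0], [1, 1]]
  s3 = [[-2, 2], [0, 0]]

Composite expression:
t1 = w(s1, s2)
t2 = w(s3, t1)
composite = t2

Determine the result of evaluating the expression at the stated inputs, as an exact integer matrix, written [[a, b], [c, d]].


w(s1, s2) = [[0, 0], [-1, -1]]
w(s3, w(s1, s2)) = [[-2, -2], [0, 0]]

[[-2, -2], [0, 0]]


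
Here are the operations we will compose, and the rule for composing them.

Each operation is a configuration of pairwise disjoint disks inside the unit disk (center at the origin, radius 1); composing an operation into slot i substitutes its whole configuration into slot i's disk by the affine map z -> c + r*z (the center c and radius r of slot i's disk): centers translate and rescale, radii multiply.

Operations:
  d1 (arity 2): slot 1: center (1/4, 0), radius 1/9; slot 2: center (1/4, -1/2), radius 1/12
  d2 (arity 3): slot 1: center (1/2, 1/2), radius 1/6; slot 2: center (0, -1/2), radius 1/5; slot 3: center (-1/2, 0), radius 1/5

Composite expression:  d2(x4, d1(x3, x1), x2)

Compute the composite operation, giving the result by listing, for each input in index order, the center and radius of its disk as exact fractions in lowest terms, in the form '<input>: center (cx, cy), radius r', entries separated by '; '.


Only the slot chain above each x matters under d2; compose those maps.
input x4: applying the 1 nested substitution gives center (1/2, 1/2), radius 1/6
input x3: applying the 2 nested substitutions gives center (1/20, -1/2), radius 1/45
input x1: applying the 2 nested substitutions gives center (1/20, -3/5), radius 1/60
input x2: applying the 1 nested substitution gives center (-1/2, 0), radius 1/5

x1: center (1/20, -3/5), radius 1/60; x2: center (-1/2, 0), radius 1/5; x3: center (1/20, -1/2), radius 1/45; x4: center (1/2, 1/2), radius 1/6


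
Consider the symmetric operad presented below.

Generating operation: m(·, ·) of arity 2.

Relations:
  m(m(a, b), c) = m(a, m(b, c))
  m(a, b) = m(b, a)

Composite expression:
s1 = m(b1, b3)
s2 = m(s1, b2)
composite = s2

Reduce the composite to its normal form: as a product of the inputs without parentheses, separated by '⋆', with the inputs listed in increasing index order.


b1 ⋆ b2 ⋆ b3

Any arrangement under m is one operation, so sort the b-inputs.
m(b1, b3) collapses to b1 ⋆ b3
m(m(b1, b3), b2) collapses to b1 ⋆ b3 ⋆ b2
reordering the factors by index: b1 ⋆ b2 ⋆ b3


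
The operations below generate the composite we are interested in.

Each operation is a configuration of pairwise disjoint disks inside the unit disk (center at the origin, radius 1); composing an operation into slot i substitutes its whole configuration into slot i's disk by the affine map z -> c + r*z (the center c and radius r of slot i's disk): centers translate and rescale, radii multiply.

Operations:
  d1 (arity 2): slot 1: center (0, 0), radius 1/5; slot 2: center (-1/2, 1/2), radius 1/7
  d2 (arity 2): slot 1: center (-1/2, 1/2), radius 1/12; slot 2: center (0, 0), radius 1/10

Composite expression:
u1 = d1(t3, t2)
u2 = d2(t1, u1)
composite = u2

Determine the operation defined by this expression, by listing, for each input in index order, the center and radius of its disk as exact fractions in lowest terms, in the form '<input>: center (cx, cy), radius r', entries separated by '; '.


t1: center (-1/2, 1/2), radius 1/12; t2: center (-1/20, 1/20), radius 1/70; t3: center (0, 0), radius 1/50

Only the slot chain above each t matters under d2; compose those maps.
t1 passes through 1 substitution, ending at center (-1/2, 1/2), radius 1/12
t3 passes through 2 substitutions, ending at center (0, 0), radius 1/50
t2 passes through 2 substitutions, ending at center (-1/20, 1/20), radius 1/70


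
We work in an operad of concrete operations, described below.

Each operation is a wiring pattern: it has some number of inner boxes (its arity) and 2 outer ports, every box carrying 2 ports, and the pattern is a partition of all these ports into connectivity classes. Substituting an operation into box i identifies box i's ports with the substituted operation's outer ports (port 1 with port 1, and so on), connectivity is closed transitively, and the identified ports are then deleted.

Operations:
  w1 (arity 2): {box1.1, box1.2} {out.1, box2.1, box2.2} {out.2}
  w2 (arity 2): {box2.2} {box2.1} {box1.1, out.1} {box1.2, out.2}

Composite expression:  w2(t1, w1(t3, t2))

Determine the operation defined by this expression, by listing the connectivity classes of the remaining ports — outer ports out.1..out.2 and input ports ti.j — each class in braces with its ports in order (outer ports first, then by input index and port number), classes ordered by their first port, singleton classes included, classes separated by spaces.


Two ports join when wires chain via w2-identified ports.
the subtree at w1 composes to {out.1, t2.1, t2.2} {out.2} {t3.1, t3.2} on (t3, t2); out.j = own outer ports
the subtree at w2 composes to {out.1, t1.1} {out.2, t1.2} {t2.1, t2.2} {t3.1, t3.2} on (t1, t3, t2); out.j = own outer ports

{out.1, t1.1} {out.2, t1.2} {t2.1, t2.2} {t3.1, t3.2}


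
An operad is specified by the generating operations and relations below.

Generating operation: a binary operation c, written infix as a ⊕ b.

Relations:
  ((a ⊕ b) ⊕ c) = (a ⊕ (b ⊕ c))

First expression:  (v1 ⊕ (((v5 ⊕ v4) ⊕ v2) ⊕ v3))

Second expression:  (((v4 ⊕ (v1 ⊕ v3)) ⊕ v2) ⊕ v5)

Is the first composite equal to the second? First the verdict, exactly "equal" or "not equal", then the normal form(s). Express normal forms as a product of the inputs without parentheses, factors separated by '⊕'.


not equal — first v1 ⊕ v5 ⊕ v4 ⊕ v2 ⊕ v3, second v4 ⊕ v1 ⊕ v3 ⊕ v2 ⊕ v5

The first composite normalizes to v1 ⊕ v5 ⊕ v4 ⊕ v2 ⊕ v3
The second composite normalizes to v4 ⊕ v1 ⊕ v3 ⊕ v2 ⊕ v5
No match — not equal.


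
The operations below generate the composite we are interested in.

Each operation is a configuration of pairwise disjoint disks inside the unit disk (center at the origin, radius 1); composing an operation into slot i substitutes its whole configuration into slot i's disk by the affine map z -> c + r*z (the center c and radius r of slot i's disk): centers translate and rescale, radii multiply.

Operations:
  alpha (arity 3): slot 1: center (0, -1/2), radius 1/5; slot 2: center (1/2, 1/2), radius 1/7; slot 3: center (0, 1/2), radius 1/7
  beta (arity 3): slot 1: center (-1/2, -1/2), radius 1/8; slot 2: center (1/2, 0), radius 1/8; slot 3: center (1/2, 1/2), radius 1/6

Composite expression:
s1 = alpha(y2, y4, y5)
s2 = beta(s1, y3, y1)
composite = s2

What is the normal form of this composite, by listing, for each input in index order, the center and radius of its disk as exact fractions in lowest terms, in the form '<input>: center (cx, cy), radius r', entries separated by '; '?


y1: center (1/2, 1/2), radius 1/6; y2: center (-1/2, -9/16), radius 1/40; y3: center (1/2, 0), radius 1/8; y4: center (-7/16, -7/16), radius 1/56; y5: center (-1/2, -7/16), radius 1/56

Only the slot chain above each y matters under beta; compose those maps.
input y2: composing its 2 substitution steps yields center (-1/2, -9/16), radius 1/40
input y4: composing its 2 substitution steps yields center (-7/16, -7/16), radius 1/56
input y5: composing its 2 substitution steps yields center (-1/2, -7/16), radius 1/56
input y3: composing its 1 substitution step yields center (1/2, 0), radius 1/8
input y1: composing its 1 substitution step yields center (1/2, 1/2), radius 1/6


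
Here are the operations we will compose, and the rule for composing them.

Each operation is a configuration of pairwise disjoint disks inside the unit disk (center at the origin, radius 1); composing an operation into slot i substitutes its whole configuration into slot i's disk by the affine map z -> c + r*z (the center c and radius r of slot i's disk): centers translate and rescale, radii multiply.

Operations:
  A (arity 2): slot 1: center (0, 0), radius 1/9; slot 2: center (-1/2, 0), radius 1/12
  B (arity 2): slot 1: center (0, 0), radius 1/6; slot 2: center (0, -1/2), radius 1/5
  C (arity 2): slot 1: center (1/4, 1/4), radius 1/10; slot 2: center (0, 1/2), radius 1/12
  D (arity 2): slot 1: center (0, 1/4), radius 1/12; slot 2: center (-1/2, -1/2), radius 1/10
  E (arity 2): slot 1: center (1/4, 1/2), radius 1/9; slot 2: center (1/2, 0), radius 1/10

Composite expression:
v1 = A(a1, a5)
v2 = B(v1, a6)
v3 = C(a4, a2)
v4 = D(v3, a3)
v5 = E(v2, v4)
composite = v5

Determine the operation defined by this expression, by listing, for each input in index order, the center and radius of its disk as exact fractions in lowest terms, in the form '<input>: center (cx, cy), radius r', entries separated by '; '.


Affine substitution under E: radii multiply and a-centers shift.
a1 passes through 3 substitutions, ending at center (1/4, 1/2), radius 1/486
a5 passes through 3 substitutions, ending at center (13/54, 1/2), radius 1/648
a6 passes through 2 substitutions, ending at center (1/4, 4/9), radius 1/45
a4 passes through 3 substitutions, ending at center (241/480, 13/480), radius 1/1200
a2 passes through 3 substitutions, ending at center (1/2, 7/240), radius 1/1440
a3 passes through 2 substitutions, ending at center (9/20, -1/20), radius 1/100

a1: center (1/4, 1/2), radius 1/486; a2: center (1/2, 7/240), radius 1/1440; a3: center (9/20, -1/20), radius 1/100; a4: center (241/480, 13/480), radius 1/1200; a5: center (13/54, 1/2), radius 1/648; a6: center (1/4, 4/9), radius 1/45


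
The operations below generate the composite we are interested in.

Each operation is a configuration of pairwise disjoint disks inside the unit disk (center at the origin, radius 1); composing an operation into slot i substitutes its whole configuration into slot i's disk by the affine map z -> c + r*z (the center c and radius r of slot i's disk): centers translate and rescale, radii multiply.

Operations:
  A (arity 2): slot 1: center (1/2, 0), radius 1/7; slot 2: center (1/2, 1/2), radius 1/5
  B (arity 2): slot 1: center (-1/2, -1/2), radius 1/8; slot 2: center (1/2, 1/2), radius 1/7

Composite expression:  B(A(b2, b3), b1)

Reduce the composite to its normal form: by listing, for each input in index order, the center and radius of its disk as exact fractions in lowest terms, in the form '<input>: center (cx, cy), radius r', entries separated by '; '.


b1: center (1/2, 1/2), radius 1/7; b2: center (-7/16, -1/2), radius 1/56; b3: center (-7/16, -7/16), radius 1/40

Each b-disk chains the slot maps above it in B; radii multiply.
for b2, the 2-step affine chain lands on center (-7/16, -1/2), radius 1/56
for b3, the 2-step affine chain lands on center (-7/16, -7/16), radius 1/40
for b1, the 1-step affine chain lands on center (1/2, 1/2), radius 1/7


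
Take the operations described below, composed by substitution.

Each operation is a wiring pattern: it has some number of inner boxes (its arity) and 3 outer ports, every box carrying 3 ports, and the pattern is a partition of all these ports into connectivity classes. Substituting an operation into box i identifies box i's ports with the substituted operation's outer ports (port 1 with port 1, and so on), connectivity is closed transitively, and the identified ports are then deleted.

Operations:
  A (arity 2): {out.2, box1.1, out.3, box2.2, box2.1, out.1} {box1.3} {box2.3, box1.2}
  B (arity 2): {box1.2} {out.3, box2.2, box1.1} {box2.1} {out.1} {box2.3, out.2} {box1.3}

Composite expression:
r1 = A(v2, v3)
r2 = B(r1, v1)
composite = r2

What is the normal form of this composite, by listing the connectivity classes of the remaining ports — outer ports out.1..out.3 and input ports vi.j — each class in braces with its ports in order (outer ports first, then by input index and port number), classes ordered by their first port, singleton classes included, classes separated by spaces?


{out.1} {out.2, v1.3} {out.3, v1.2, v2.1, v3.1, v3.2} {v1.1} {v2.2, v3.3} {v2.3}

Treat the ports identified at B as solder joints: merge, then drop.
the subtree at A composes to {out.1, out.2, out.3, v2.1, v3.1, v3.2} {v2.2, v3.3} {v2.3} on (v2, v3); out.j = own outer ports
the subtree at B composes to {out.1} {out.2, v1.3} {out.3, v1.2, v2.1, v3.1, v3.2} {v1.1} {v2.2, v3.3} {v2.3} on (v2, v3, v1); out.j = own outer ports


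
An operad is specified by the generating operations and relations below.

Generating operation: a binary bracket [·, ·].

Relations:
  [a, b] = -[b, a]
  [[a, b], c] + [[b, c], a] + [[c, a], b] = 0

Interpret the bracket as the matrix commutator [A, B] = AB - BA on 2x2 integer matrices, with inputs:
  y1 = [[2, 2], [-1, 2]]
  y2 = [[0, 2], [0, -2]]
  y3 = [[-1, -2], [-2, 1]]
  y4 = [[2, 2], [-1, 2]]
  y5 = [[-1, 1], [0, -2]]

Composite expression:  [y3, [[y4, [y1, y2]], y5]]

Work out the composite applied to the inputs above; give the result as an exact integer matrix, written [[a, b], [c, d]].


[[-8, 32], [-24, 8]]

[y1, y2] = [[2, -4], [-2, -2]]
[y4, [y1, y2]] = [[-8, -8], [-4, 8]]
[[y4, [y1, y2]], y5] = [[4, -8], [-4, -4]]
[y3, [[y4, [y1, y2]], y5]] = [[-8, 32], [-24, 8]]


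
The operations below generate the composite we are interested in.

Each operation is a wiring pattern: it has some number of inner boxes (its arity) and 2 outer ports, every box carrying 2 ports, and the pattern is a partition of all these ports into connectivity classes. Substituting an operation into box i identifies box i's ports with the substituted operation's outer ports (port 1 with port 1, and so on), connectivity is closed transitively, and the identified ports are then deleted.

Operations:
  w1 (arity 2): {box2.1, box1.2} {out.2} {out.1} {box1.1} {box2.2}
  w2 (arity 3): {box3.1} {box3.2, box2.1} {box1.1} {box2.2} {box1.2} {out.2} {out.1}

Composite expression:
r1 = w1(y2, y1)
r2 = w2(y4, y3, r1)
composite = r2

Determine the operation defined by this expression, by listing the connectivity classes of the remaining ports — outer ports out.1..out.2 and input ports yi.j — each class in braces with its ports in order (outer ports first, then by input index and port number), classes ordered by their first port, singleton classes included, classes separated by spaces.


Two ports join when wires chain via w2-identified ports.
the subtree at w1 composes to {out.1} {out.2} {y1.1, y2.2} {y1.2} {y2.1} on (y2, y1); out.j = own outer ports
the subtree at w2 composes to {out.1} {out.2} {y1.1, y2.2} {y1.2} {y2.1} {y3.1} {y3.2} {y4.1} {y4.2} on (y4, y3, y2, y1); out.j = own outer ports

{out.1} {out.2} {y1.1, y2.2} {y1.2} {y2.1} {y3.1} {y3.2} {y4.1} {y4.2}


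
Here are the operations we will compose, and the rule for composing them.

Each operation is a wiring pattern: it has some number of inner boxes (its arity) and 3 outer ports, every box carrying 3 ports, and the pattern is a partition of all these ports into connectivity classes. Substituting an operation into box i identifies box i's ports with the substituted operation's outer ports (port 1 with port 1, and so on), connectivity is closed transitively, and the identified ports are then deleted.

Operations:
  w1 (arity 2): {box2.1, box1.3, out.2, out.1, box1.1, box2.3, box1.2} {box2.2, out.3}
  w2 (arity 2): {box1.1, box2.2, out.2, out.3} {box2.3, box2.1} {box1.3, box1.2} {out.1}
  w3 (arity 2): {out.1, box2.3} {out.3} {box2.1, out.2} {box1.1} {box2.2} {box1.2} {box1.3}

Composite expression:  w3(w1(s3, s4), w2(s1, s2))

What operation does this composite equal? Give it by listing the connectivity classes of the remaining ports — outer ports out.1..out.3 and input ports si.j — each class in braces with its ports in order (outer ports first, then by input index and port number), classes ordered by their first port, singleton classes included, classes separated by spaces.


{out.1, s1.1, s2.2} {out.2} {out.3} {s1.2, s1.3} {s2.1, s2.3} {s3.1, s3.2, s3.3, s4.1, s4.3} {s4.2}

Two ports join when wires chain via w3-identified ports.
stage w1: inputs (s3, s4), connectivity {out.1, out.2, s3.1, s3.2, s3.3, s4.1, s4.3} {out.3, s4.2}, out.j its boundary
stage w2: inputs (s1, s2), connectivity {out.1} {out.2, out.3, s1.1, s2.2} {s1.2, s1.3} {s2.1, s2.3}, out.j its boundary
stage w3: inputs (s3, s4, s1, s2), connectivity {out.1, s1.1, s2.2} {out.2} {out.3} {s1.2, s1.3} {s2.1, s2.3} {s3.1, s3.2, s3.3, s4.1, s4.3} {s4.2}, out.j its boundary


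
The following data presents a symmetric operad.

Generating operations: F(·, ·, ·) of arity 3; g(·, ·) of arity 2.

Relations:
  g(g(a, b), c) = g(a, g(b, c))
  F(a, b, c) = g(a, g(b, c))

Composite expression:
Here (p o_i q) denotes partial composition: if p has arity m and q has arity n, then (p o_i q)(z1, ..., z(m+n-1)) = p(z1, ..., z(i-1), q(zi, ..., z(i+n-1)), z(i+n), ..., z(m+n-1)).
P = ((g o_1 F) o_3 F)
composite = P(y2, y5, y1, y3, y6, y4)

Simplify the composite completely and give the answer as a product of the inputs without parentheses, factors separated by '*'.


y2 * y5 * y1 * y3 * y6 * y4

Key point: g is associative — brackets drop, the y-order remains.
F(y1, y3, y6) unparenthesizes to y1 * y3 * y6
F(y2, y5, F(y1, y3, y6)) unparenthesizes to y2 * y5 * y1 * y3 * y6
g(F(y2, y5, F(y1, y3, y6)), y4) unparenthesizes to y2 * y5 * y1 * y3 * y6 * y4


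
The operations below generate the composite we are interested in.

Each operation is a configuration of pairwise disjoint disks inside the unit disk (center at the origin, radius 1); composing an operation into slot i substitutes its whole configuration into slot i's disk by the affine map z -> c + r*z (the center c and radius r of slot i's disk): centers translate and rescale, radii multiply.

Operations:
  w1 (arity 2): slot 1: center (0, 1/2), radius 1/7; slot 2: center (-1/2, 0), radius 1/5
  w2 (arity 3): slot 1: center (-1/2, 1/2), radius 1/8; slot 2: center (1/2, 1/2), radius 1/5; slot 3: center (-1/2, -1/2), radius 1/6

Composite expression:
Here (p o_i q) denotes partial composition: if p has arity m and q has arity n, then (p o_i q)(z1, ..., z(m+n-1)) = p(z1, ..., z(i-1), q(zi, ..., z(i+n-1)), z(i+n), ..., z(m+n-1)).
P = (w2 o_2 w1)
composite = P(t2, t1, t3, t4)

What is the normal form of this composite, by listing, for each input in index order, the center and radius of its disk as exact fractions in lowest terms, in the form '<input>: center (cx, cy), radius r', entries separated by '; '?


Follow each t-input down from w2: c' goes to c + r*c', radius to r*r'.
for t2, the 1-step affine chain lands on center (-1/2, 1/2), radius 1/8
for t1, the 2-step affine chain lands on center (1/2, 3/5), radius 1/35
for t3, the 2-step affine chain lands on center (2/5, 1/2), radius 1/25
for t4, the 1-step affine chain lands on center (-1/2, -1/2), radius 1/6

t1: center (1/2, 3/5), radius 1/35; t2: center (-1/2, 1/2), radius 1/8; t3: center (2/5, 1/2), radius 1/25; t4: center (-1/2, -1/2), radius 1/6


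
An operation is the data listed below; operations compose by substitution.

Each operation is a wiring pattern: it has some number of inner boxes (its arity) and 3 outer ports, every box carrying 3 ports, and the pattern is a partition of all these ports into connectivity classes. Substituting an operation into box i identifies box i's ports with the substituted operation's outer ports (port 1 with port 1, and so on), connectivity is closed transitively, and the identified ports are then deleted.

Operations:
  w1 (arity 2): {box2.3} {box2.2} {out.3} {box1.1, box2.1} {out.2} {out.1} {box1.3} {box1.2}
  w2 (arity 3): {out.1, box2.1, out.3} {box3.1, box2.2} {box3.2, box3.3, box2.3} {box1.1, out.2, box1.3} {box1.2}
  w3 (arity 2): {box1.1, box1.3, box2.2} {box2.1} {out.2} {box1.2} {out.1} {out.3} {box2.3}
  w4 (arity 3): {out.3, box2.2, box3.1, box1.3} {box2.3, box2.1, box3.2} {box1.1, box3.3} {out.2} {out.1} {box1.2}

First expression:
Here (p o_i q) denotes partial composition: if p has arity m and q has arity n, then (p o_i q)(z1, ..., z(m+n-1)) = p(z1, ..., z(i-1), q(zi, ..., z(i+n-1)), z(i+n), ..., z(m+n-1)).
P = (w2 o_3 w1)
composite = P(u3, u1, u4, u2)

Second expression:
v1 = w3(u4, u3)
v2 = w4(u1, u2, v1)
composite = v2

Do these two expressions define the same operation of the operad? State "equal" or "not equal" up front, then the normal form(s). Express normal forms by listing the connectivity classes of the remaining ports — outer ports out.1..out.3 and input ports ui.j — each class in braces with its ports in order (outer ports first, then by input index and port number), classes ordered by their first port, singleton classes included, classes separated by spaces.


In normal form, the first expression is {out.1, out.3, u1.1} {out.2, u3.1, u3.3} {u1.2} {u1.3} {u2.1, u4.1} {u2.2} {u2.3} {u3.2} {u4.2} {u4.3}
In normal form, the second expression is {out.1} {out.2} {out.3, u1.3, u2.2} {u1.1} {u1.2} {u2.1, u2.3} {u3.1} {u3.2, u4.1, u4.3} {u3.3} {u4.2}
No match — not equal.

not equal — first {out.1, out.3, u1.1} {out.2, u3.1, u3.3} {u1.2} {u1.3} {u2.1, u4.1} {u2.2} {u2.3} {u3.2} {u4.2} {u4.3}, second {out.1} {out.2} {out.3, u1.3, u2.2} {u1.1} {u1.2} {u2.1, u2.3} {u3.1} {u3.2, u4.1, u4.3} {u3.3} {u4.2}


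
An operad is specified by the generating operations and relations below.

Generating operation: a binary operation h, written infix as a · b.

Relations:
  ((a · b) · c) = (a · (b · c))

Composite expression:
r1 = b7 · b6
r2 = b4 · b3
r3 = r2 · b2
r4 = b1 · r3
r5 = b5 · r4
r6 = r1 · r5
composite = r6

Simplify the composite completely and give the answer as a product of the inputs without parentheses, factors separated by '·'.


b7 · b6 · b5 · b1 · b4 · b3 · b2

Every regrouping of h is equal, so read the b-inputs in written order.
(b7 · b6) reduces to b7 · b6
(b4 · b3) reduces to b4 · b3
((b4 · b3) · b2) reduces to b4 · b3 · b2
(b1 · ((b4 · b3) · b2)) reduces to b1 · b4 · b3 · b2
(b5 · (b1 · ((b4 · b3) · b2))) reduces to b5 · b1 · b4 · b3 · b2
((b7 · b6) · (b5 · (b1 · ((b4 · b3) · b2)))) reduces to b7 · b6 · b5 · b1 · b4 · b3 · b2


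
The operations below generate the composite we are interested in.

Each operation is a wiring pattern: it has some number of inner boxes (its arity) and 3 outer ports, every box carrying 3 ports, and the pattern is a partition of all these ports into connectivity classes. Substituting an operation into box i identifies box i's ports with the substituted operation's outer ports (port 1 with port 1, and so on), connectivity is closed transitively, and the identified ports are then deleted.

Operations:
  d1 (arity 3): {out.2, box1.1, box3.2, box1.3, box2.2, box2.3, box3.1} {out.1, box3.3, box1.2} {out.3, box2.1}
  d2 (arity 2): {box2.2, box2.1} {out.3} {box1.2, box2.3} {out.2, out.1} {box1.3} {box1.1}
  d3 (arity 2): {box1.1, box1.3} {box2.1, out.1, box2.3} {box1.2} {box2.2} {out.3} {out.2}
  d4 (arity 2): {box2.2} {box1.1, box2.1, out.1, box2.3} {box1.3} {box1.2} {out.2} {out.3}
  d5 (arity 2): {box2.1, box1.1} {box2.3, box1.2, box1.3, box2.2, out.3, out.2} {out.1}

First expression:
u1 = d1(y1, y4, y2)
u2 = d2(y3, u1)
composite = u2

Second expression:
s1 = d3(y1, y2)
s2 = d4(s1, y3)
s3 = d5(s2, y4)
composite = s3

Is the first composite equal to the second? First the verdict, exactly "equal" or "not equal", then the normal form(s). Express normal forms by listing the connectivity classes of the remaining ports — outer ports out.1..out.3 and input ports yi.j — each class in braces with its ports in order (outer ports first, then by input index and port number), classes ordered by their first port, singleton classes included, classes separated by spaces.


Reducing the first expression gives {out.1, out.2} {out.3} {y1.1, y1.2, y1.3, y2.1, y2.2, y2.3, y4.2, y4.3} {y3.1} {y3.2, y4.1} {y3.3}
Reducing the second expression gives {out.1} {out.2, out.3, y4.2, y4.3} {y1.1, y1.3} {y1.2} {y2.1, y2.3, y3.1, y3.3, y4.1} {y2.2} {y3.2}
The forms do not match — not equal.

not equal; first: {out.1, out.2} {out.3} {y1.1, y1.2, y1.3, y2.1, y2.2, y2.3, y4.2, y4.3} {y3.1} {y3.2, y4.1} {y3.3}; second: {out.1} {out.2, out.3, y4.2, y4.3} {y1.1, y1.3} {y1.2} {y2.1, y2.3, y3.1, y3.3, y4.1} {y2.2} {y3.2}


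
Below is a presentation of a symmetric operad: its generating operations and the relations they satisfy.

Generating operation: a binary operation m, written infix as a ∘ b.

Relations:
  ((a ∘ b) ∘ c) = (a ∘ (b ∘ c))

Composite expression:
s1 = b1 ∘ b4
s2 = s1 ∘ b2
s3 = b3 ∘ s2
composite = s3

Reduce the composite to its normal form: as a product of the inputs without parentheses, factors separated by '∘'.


b3 ∘ b1 ∘ b4 ∘ b2


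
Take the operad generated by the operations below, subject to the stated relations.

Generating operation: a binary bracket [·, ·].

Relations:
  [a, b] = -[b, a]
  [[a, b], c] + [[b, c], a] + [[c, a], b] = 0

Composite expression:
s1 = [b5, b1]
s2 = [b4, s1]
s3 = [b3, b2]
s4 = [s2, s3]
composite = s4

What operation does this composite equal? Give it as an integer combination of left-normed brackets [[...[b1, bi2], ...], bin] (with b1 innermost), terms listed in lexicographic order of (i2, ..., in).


-[[[[b1, b5], b4], b2], b3] + [[[[b1, b5], b4], b3], b2]

Expand each bracket as ab - ba; the b1-initial words give the coefficients.
Composite bracket: [[b4, [b5, b1]], [b3, b2]]
Each bracket splits as ab - ba, giving 16 signed words (2^4 = 16).
The b1-initial words carry the normal form:
  b1b5b4b2b3 (sign -1) contributes -[[[[b1, b5], b4], b2], b3]
  b1b5b4b3b2 (sign +1) contributes +[[[[b1, b5], b4], b3], b2]


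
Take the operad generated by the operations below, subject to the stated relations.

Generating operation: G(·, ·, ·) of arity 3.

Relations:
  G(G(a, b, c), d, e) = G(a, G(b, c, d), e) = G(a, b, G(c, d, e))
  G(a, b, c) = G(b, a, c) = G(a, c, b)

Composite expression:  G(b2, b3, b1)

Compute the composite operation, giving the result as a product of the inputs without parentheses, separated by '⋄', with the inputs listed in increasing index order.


b1 ⋄ b2 ⋄ b3

With G associative and commutative, the b-input set is all that matters.
G(b2, b3, b1) flattens to b2 ⋄ b3 ⋄ b1
reordering the factors by index: b1 ⋄ b2 ⋄ b3


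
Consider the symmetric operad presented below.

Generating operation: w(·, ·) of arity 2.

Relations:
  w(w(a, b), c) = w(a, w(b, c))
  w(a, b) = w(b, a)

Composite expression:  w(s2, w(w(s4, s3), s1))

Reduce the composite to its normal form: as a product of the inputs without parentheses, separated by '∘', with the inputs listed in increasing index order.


s1 ∘ s2 ∘ s3 ∘ s4


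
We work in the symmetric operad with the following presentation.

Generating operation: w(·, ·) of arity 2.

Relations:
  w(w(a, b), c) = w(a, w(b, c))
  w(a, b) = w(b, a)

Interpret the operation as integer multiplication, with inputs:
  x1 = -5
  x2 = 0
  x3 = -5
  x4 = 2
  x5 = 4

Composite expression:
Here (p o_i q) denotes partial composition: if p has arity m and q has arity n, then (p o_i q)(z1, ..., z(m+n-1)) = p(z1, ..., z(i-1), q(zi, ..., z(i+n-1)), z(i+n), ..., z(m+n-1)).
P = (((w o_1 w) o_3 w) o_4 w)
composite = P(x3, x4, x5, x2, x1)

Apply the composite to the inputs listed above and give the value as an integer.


0

w(x3, x4) = -10
w(x2, x1) = 0
w(x5, w(x2, x1)) = 0
w(w(x3, x4), w(x5, w(x2, x1))) = 0


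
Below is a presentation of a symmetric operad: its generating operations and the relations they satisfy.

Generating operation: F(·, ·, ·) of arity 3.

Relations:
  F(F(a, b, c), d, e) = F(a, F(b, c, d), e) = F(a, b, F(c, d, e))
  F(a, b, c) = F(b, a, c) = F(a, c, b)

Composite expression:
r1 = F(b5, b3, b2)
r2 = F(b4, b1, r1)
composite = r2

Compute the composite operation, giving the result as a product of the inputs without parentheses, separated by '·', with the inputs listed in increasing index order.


b1 · b2 · b3 · b4 · b5

Shape and order are irrelevant to F; the b-input set decides.
F(b5, b3, b2) spells out as b5 · b3 · b2
F(b4, b1, F(b5, b3, b2)) spells out as b4 · b1 · b5 · b3 · b2
putting the inputs in ascending order: b1 · b2 · b3 · b4 · b5


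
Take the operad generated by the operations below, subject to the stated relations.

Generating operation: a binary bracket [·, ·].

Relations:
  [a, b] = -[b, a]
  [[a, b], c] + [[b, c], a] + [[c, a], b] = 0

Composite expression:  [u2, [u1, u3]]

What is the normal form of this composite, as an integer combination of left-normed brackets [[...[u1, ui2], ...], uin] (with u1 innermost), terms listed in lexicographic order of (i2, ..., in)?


-[[u1, u3], u2]

Left-normed coefficients sit on the u1-initial expansion words.
Composite bracket: [u2, [u1, u3]]
Applying ab - ba throughout gives 4 signed words (2^2 = 4).
Words beginning with u1 determine it all:
  from u1u3u2, sign -1: term -[[u1, u3], u2]


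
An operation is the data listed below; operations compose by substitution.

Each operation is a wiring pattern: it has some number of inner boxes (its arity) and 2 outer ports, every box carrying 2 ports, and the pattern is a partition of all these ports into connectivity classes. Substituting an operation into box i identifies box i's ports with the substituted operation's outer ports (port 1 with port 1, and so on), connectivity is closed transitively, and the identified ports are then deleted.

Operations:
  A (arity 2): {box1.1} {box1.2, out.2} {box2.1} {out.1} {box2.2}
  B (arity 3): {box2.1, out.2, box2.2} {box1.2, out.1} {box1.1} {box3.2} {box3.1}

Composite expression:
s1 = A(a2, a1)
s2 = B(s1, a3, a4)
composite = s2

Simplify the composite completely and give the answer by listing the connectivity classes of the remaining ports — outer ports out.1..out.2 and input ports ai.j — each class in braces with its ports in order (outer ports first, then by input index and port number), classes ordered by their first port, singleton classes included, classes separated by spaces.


Treat the ports identified at B as solder joints: merge, then drop.
A over (a2, a1) gives {out.1} {out.2, a2.2} {a1.1} {a1.2} {a2.1}, out.j being that stage's outer ports
B over (a2, a1, a3, a4) gives {out.1, a2.2} {out.2, a3.1, a3.2} {a1.1} {a1.2} {a2.1} {a4.1} {a4.2}, out.j being that stage's outer ports

{out.1, a2.2} {out.2, a3.1, a3.2} {a1.1} {a1.2} {a2.1} {a4.1} {a4.2}


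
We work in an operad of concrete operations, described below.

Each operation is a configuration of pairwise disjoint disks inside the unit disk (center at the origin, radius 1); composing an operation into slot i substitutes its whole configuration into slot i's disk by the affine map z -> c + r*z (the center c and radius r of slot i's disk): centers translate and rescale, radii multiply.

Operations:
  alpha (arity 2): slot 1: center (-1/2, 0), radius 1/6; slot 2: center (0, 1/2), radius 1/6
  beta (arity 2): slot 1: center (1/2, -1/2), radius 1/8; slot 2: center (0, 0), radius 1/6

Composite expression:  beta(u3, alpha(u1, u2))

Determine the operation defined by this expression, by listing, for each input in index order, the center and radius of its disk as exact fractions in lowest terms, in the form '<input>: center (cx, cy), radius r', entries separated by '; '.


u1: center (-1/12, 0), radius 1/36; u2: center (0, 1/12), radius 1/36; u3: center (1/2, -1/2), radius 1/8

Follow each u-input down from beta: c' goes to c + r*c', radius to r*r'.
for u3, the 1-step affine chain lands on center (1/2, -1/2), radius 1/8
for u1, the 2-step affine chain lands on center (-1/12, 0), radius 1/36
for u2, the 2-step affine chain lands on center (0, 1/12), radius 1/36


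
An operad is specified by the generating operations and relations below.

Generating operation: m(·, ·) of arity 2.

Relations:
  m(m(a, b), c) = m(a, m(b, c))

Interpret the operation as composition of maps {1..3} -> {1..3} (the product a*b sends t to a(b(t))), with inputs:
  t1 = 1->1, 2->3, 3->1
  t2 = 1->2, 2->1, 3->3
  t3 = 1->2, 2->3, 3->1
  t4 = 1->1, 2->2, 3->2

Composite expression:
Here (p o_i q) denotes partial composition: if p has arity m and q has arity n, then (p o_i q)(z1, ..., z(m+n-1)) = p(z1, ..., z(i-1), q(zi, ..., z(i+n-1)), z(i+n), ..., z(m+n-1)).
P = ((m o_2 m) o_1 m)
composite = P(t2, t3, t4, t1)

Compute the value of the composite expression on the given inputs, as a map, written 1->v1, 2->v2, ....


m(t2, t3) = 1->1, 2->3, 3->2
m(t4, t1) = 1->1, 2->2, 3->1
m(m(t2, t3), m(t4, t1)) = 1->1, 2->3, 3->1

1->1, 2->3, 3->1


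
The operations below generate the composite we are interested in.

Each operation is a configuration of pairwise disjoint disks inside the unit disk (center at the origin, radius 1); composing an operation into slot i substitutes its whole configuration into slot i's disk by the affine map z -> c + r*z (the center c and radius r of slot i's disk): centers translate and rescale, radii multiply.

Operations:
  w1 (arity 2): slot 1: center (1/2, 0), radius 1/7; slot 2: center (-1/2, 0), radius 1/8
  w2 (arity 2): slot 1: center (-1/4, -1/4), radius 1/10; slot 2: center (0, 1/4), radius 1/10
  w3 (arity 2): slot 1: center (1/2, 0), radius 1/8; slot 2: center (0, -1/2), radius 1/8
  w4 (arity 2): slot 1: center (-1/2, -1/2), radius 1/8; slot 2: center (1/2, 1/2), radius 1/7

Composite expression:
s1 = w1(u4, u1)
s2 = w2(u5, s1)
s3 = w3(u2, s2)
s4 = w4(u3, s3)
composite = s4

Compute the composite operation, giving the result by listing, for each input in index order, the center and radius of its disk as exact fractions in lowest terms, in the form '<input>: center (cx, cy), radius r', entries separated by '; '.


u1: center (559/1120, 97/224), radius 1/4480; u2: center (4/7, 1/2), radius 1/56; u3: center (-1/2, -1/2), radius 1/8; u4: center (561/1120, 97/224), radius 1/3920; u5: center (111/224, 95/224), radius 1/560

Only the slot chain above each u matters under w4; compose those maps.
input u3: composing its 1 substitution step yields center (-1/2, -1/2), radius 1/8
input u2: composing its 2 substitution steps yields center (4/7, 1/2), radius 1/56
input u5: composing its 3 substitution steps yields center (111/224, 95/224), radius 1/560
input u4: composing its 4 substitution steps yields center (561/1120, 97/224), radius 1/3920
input u1: composing its 4 substitution steps yields center (559/1120, 97/224), radius 1/4480


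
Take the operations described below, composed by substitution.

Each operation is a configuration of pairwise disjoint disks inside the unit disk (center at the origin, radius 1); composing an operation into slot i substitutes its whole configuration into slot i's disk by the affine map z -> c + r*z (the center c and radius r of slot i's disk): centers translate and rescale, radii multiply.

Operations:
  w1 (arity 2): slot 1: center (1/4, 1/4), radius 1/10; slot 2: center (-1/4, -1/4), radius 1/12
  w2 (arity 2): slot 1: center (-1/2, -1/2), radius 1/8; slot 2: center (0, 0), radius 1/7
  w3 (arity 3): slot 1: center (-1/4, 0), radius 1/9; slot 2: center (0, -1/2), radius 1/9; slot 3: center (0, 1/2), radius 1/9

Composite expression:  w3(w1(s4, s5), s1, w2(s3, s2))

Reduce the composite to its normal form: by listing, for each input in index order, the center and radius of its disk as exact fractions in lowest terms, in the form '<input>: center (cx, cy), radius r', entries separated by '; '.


s1: center (0, -1/2), radius 1/9; s2: center (0, 1/2), radius 1/63; s3: center (-1/18, 4/9), radius 1/72; s4: center (-2/9, 1/36), radius 1/90; s5: center (-5/18, -1/36), radius 1/108


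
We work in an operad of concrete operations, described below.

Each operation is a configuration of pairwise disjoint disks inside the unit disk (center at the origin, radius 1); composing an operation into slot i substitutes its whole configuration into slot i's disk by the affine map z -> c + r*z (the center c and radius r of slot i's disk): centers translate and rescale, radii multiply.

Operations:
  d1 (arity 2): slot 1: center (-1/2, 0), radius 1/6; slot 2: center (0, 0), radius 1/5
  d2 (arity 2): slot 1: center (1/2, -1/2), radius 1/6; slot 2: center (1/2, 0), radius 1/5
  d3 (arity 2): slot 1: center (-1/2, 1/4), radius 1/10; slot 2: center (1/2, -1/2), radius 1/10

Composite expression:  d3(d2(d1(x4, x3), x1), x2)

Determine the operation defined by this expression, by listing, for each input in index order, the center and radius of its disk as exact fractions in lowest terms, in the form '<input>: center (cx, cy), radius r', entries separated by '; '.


Affine substitution under d3: radii multiply and x-centers shift.
x4: after 3 affine steps, its disk has center (-11/24, 1/5), radius 1/360
x3: after 3 affine steps, its disk has center (-9/20, 1/5), radius 1/300
x1: after 2 affine steps, its disk has center (-9/20, 1/4), radius 1/50
x2: after 1 affine step, its disk has center (1/2, -1/2), radius 1/10

x1: center (-9/20, 1/4), radius 1/50; x2: center (1/2, -1/2), radius 1/10; x3: center (-9/20, 1/5), radius 1/300; x4: center (-11/24, 1/5), radius 1/360


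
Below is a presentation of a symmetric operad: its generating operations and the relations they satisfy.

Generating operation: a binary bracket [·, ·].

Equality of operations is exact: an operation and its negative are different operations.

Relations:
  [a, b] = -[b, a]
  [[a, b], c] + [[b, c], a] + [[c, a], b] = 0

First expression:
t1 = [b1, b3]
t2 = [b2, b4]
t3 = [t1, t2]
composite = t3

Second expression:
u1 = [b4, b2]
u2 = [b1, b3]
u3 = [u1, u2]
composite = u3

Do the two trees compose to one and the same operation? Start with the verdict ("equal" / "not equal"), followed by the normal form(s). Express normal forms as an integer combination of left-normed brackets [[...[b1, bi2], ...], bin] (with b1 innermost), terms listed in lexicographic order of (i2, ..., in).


equal — both sides give [[[b1, b3], b2], b4] - [[[b1, b3], b4], b2]

The first expression, normalized: [[[b1, b3], b2], b4] - [[[b1, b3], b4], b2]
The second expression, normalized: [[[b1, b3], b2], b4] - [[[b1, b3], b4], b2]
Same normal form: equal.


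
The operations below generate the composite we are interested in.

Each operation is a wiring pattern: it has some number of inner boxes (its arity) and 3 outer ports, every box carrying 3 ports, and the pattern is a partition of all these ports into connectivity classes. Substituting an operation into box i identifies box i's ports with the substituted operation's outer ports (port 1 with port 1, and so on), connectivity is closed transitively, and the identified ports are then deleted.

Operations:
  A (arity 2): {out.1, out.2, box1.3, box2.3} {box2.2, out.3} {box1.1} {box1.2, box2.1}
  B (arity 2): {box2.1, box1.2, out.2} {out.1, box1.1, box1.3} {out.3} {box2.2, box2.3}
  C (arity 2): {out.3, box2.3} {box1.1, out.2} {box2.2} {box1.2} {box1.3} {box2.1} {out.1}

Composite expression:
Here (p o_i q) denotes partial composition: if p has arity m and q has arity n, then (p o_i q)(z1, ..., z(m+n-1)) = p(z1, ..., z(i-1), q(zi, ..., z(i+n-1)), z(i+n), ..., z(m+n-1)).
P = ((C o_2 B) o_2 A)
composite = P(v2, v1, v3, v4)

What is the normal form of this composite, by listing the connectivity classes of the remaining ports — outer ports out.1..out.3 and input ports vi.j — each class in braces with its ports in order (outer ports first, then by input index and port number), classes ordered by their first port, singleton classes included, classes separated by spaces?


Two ports join when wires chain via C-identified ports.
stage A: inputs (v1, v3), connectivity {out.1, out.2, v1.3, v3.3} {out.3, v3.2} {v1.1} {v1.2, v3.1}, out.j its boundary
stage B: inputs (v1, v3, v4), connectivity {out.1, out.2, v1.3, v3.2, v3.3, v4.1} {out.3} {v1.1} {v1.2, v3.1} {v4.2, v4.3}, out.j its boundary
stage C: inputs (v2, v1, v3, v4), connectivity {out.1} {out.2, v2.1} {out.3} {v1.1} {v1.2, v3.1} {v1.3, v3.2, v3.3, v4.1} {v2.2} {v2.3} {v4.2, v4.3}, out.j its boundary

{out.1} {out.2, v2.1} {out.3} {v1.1} {v1.2, v3.1} {v1.3, v3.2, v3.3, v4.1} {v2.2} {v2.3} {v4.2, v4.3}


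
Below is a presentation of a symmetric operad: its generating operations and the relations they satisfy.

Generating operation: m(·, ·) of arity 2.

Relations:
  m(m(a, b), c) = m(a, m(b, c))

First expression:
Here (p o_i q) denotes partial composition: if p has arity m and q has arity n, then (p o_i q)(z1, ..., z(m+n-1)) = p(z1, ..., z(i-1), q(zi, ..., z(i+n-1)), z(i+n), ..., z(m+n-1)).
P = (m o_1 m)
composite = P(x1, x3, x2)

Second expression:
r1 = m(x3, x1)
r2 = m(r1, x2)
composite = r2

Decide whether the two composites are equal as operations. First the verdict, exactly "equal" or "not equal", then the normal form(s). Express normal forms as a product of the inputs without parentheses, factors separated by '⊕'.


not equal; first: x1 ⊕ x3 ⊕ x2; second: x3 ⊕ x1 ⊕ x2

In normal form, the first expression is x1 ⊕ x3 ⊕ x2
In normal form, the second expression is x3 ⊕ x1 ⊕ x2
They disagree, so not equal.
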